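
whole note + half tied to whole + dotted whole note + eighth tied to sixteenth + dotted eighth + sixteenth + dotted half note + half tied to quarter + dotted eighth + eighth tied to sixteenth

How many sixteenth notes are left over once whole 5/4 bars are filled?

One bar of 5/4 = 20 sixteenth notes.
Express everything in sixteenth notes: whole note = 16; half tied to whole (half + whole) = 24; dotted whole note = 24; eighth tied to sixteenth (eighth + sixteenth) = 3; dotted eighth = 3; sixteenth = 1; dotted half note = 12; half tied to quarter (half + quarter) = 12; dotted eighth = 3; eighth tied to sixteenth (eighth + sixteenth) = 3.
Total: 16 + 24 + 24 + 3 + 3 + 1 + 12 + 12 + 3 + 3 = 101.
101 ÷ 20 = 5 complete bars with 1 sixteenth note remaining.

1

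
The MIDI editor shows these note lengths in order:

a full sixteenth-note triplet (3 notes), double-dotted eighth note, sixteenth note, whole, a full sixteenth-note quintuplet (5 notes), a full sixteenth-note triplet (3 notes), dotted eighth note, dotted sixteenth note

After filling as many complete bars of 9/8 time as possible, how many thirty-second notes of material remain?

30

One bar of 9/8 = 36 thirty-second notes.
Working in thirty-second notes: a full sixteenth-note triplet (3 notes) (three triplet sixteenths span one eighth) = 4; double-dotted eighth note = 7; sixteenth note = 2; whole = 32; a full sixteenth-note quintuplet (5 notes) (five quintuplet sixteenths span one quarter) = 8; a full sixteenth-note triplet (3 notes) (three triplet sixteenths span one eighth) = 4; dotted eighth note = 6; dotted sixteenth note = 3.
Total: 4 + 7 + 2 + 32 + 8 + 4 + 6 + 3 = 66.
66 ÷ 36 = 1 complete bar with 30 thirty-second notes remaining.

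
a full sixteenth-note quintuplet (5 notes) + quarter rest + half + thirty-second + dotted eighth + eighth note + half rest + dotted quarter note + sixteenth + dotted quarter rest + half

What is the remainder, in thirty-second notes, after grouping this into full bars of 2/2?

One bar of 2/2 = 32 thirty-second notes.
Express everything in thirty-second notes: a full sixteenth-note quintuplet (5 notes) (five quintuplet sixteenths span one quarter) = 8; quarter rest = 8; half = 16; thirty-second = 1; dotted eighth = 6; eighth note = 4; half rest = 16; dotted quarter note = 12; sixteenth = 2; dotted quarter rest = 12; half = 16.
Total: 8 + 8 + 16 + 1 + 6 + 4 + 16 + 12 + 2 + 12 + 16 = 101.
101 ÷ 32 = 3 complete bars with 5 thirty-second notes remaining.

5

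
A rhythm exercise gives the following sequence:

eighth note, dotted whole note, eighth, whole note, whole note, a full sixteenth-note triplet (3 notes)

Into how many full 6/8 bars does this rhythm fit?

One bar of 6/8 = 6 eighth notes.
Express everything in eighth notes: eighth note = 1; dotted whole note = 12; eighth = 1; whole note = 8; whole note = 8; a full sixteenth-note triplet (3 notes) (three triplet sixteenths span one eighth) = 1.
Adding: 1 + 12 + 1 + 8 + 8 + 1 = 31.
31 ÷ 6 = 5 complete bars with 1 left over.

5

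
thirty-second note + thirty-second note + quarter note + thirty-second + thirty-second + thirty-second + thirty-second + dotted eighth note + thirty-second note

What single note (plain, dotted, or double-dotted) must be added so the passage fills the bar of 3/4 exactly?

dotted sixteenth note

The bar of 3/4 = 24 thirty-second notes.
Express everything in thirty-second notes: thirty-second note = 1; thirty-second note = 1; quarter note = 8; thirty-second = 1; thirty-second = 1; thirty-second = 1; thirty-second = 1; dotted eighth note = 6; thirty-second note = 1.
Altogether 1 + 1 + 8 + 1 + 1 + 1 + 1 + 6 + 1 = 21.
Remaining: 24 − 21 = 3 thirty-second notes, which is a dotted sixteenth note.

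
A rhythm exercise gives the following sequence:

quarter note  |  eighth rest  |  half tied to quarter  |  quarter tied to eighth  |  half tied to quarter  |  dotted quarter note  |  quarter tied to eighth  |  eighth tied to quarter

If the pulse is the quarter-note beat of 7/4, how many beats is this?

13.5

One quarter-note beat = 2 eighth notes.
Convert each value to eighth notes: quarter note = 2; eighth rest = 1; half tied to quarter (half + quarter) = 6; quarter tied to eighth (quarter + eighth) = 3; half tied to quarter (half + quarter) = 6; dotted quarter note = 3; quarter tied to eighth (quarter + eighth) = 3; eighth tied to quarter (eighth + quarter) = 3.
Sum: 2 + 1 + 6 + 3 + 6 + 3 + 3 + 3 = 27.
27 ÷ 2 = 13.5 beats.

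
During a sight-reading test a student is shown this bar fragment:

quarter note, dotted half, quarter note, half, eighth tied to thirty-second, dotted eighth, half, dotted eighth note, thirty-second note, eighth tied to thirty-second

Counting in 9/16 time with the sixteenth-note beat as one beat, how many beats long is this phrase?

47.5

One sixteenth-note beat = 2 thirty-second notes.
Each duration in thirty-second notes: quarter note = 8; dotted half = 24; quarter note = 8; half = 16; eighth tied to thirty-second (eighth + thirty-second) = 5; dotted eighth = 6; half = 16; dotted eighth note = 6; thirty-second note = 1; eighth tied to thirty-second (eighth + thirty-second) = 5.
Total: 8 + 24 + 8 + 16 + 5 + 6 + 16 + 6 + 1 + 5 = 95.
95 ÷ 2 = 47.5 beats.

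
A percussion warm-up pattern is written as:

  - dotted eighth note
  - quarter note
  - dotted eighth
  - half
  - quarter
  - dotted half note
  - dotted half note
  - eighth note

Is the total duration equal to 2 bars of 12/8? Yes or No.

Yes

One bar of 12/8 = 24 sixteenth notes, so 2 bars = 48.
Working in sixteenth notes: dotted eighth note = 3; quarter note = 4; dotted eighth = 3; half = 8; quarter = 4; dotted half note = 12; dotted half note = 12; eighth note = 2.
Sum: 3 + 4 + 3 + 8 + 4 + 12 + 12 + 2 = 48.
48 equals 48, so the answer is Yes.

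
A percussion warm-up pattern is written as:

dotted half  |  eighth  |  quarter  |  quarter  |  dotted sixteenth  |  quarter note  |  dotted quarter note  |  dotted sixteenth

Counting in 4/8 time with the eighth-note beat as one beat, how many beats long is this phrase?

One eighth-note beat = 4 thirty-second notes.
Each duration in thirty-second notes: dotted half = 24; eighth = 4; quarter = 8; quarter = 8; dotted sixteenth = 3; quarter note = 8; dotted quarter note = 12; dotted sixteenth = 3.
Total: 24 + 4 + 8 + 8 + 3 + 8 + 12 + 3 = 70.
70 ÷ 4 = 17.5 beats.

17.5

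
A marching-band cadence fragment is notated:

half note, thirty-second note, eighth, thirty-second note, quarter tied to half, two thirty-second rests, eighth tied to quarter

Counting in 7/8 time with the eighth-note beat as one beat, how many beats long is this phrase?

One eighth-note beat = 4 thirty-second notes.
Each duration in thirty-second notes: half note = 16; thirty-second note = 1; eighth = 4; thirty-second note = 1; quarter tied to half (quarter + half) = 24; thirty-second rest = 1; thirty-second rest = 1; eighth tied to quarter (eighth + quarter) = 12.
Adding: 16 + 1 + 4 + 1 + 24 + 1 + 1 + 12 = 60.
60 ÷ 4 = 15 beats.

15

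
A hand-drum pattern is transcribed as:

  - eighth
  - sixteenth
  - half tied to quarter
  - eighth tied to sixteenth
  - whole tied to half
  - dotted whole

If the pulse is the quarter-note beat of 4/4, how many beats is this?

One quarter-note beat = 4 sixteenth notes.
Convert each value to sixteenth notes: eighth = 2; sixteenth = 1; half tied to quarter (half + quarter) = 12; eighth tied to sixteenth (eighth + sixteenth) = 3; whole tied to half (whole + half) = 24; dotted whole = 24.
Altogether 2 + 1 + 12 + 3 + 24 + 24 = 66.
66 ÷ 4 = 16.5 beats.

16.5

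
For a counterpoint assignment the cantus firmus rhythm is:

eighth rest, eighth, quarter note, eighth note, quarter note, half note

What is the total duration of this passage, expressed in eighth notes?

Each duration in eighth notes: eighth rest = 1; eighth = 1; quarter note = 2; eighth note = 1; quarter note = 2; half note = 4.
Altogether 1 + 1 + 2 + 1 + 2 + 4 = 11 eighth notes.

11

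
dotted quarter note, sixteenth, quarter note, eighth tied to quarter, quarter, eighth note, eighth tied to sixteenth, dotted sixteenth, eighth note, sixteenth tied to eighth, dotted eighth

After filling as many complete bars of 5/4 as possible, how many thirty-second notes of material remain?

One bar of 5/4 = 40 thirty-second notes.
Working in thirty-second notes: dotted quarter note = 12; sixteenth = 2; quarter note = 8; eighth tied to quarter (eighth + quarter) = 12; quarter = 8; eighth note = 4; eighth tied to sixteenth (eighth + sixteenth) = 6; dotted sixteenth = 3; eighth note = 4; sixteenth tied to eighth (sixteenth + eighth) = 6; dotted eighth = 6.
Adding: 12 + 2 + 8 + 12 + 8 + 4 + 6 + 3 + 4 + 6 + 6 = 71.
71 ÷ 40 = 1 complete bar with 31 thirty-second notes remaining.

31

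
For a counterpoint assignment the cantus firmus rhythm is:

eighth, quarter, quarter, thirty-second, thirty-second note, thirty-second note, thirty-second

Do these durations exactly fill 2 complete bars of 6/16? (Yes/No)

One bar of 6/16 = 12 thirty-second notes, so 2 bars = 24.
Convert each value to thirty-second notes: eighth = 4; quarter = 8; quarter = 8; thirty-second = 1; thirty-second note = 1; thirty-second note = 1; thirty-second = 1.
Sum: 4 + 8 + 8 + 1 + 1 + 1 + 1 = 24.
24 equals 24, so the answer is Yes.

Yes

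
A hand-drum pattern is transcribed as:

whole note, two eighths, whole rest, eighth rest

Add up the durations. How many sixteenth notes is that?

38

In sixteenth notes: whole note = 16; eighth = 2; eighth = 2; whole rest = 16; eighth rest = 2.
Altogether 16 + 2 + 2 + 16 + 2 = 38 sixteenth notes.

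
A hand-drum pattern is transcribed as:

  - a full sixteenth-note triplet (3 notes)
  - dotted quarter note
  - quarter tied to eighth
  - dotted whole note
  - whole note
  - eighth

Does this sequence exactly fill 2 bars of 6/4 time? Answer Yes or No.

No

One bar of 6/4 = 12 eighth notes, so 2 bars = 24.
Working in eighth notes: a full sixteenth-note triplet (3 notes) (three triplet sixteenths span one eighth) = 1; dotted quarter note = 3; quarter tied to eighth (quarter + eighth) = 3; dotted whole note = 12; whole note = 8; eighth = 1.
Altogether 1 + 3 + 3 + 12 + 8 + 1 = 28.
28 exceeds 24, so the answer is No.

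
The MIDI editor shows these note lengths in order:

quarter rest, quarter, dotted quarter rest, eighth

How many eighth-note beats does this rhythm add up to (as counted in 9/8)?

8

One eighth-note beat = 2 sixteenth notes.
Working in sixteenth notes: quarter rest = 4; quarter = 4; dotted quarter rest = 6; eighth = 2.
Adding: 4 + 4 + 6 + 2 = 16.
16 ÷ 2 = 8 beats.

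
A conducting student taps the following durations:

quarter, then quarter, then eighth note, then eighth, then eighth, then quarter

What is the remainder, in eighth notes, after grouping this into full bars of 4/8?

One bar of 4/8 = 4 eighth notes.
Working in eighth notes: quarter = 2; quarter = 2; eighth note = 1; eighth = 1; eighth = 1; quarter = 2.
Total: 2 + 2 + 1 + 1 + 1 + 2 = 9.
9 ÷ 4 = 2 complete bars with 1 eighth note remaining.

1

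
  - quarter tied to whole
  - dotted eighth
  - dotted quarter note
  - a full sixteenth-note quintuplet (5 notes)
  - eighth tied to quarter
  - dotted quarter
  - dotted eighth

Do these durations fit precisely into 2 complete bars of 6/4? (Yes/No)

One bar of 6/4 = 24 sixteenth notes, so 2 bars = 48.
Each duration in sixteenth notes: quarter tied to whole (quarter + whole) = 20; dotted eighth = 3; dotted quarter note = 6; a full sixteenth-note quintuplet (5 notes) (five quintuplet sixteenths span one quarter) = 4; eighth tied to quarter (eighth + quarter) = 6; dotted quarter = 6; dotted eighth = 3.
Sum: 20 + 3 + 6 + 4 + 6 + 6 + 3 = 48.
48 equals 48, so the answer is Yes.

Yes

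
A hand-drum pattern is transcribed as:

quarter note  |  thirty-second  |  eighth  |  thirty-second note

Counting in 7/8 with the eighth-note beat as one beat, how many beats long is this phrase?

3.5

One eighth-note beat = 4 thirty-second notes.
Express everything in thirty-second notes: quarter note = 8; thirty-second = 1; eighth = 4; thirty-second note = 1.
Sum: 8 + 1 + 4 + 1 = 14.
14 ÷ 4 = 3.5 beats.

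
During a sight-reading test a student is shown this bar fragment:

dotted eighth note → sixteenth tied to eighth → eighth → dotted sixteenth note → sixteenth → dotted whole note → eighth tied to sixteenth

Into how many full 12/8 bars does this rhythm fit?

1

One bar of 12/8 = 48 thirty-second notes.
Each duration in thirty-second notes: dotted eighth note = 6; sixteenth tied to eighth (sixteenth + eighth) = 6; eighth = 4; dotted sixteenth note = 3; sixteenth = 2; dotted whole note = 48; eighth tied to sixteenth (eighth + sixteenth) = 6.
Sum: 6 + 6 + 4 + 3 + 2 + 48 + 6 = 75.
75 ÷ 48 = 1 complete bar with 27 left over.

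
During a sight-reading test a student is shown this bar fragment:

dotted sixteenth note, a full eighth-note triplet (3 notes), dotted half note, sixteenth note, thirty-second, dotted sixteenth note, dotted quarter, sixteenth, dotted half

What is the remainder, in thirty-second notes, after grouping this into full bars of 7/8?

23

One bar of 7/8 = 28 thirty-second notes.
Convert each value to thirty-second notes: dotted sixteenth note = 3; a full eighth-note triplet (3 notes) (three triplet eighths span one quarter) = 8; dotted half note = 24; sixteenth note = 2; thirty-second = 1; dotted sixteenth note = 3; dotted quarter = 12; sixteenth = 2; dotted half = 24.
Altogether 3 + 8 + 24 + 2 + 1 + 3 + 12 + 2 + 24 = 79.
79 ÷ 28 = 2 complete bars with 23 thirty-second notes remaining.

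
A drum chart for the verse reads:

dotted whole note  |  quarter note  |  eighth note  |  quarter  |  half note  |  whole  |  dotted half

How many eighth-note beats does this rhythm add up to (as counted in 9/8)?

One eighth-note beat = 2 sixteenth notes.
Convert each value to sixteenth notes: dotted whole note = 24; quarter note = 4; eighth note = 2; quarter = 4; half note = 8; whole = 16; dotted half = 12.
Adding: 24 + 4 + 2 + 4 + 8 + 16 + 12 = 70.
70 ÷ 2 = 35 beats.

35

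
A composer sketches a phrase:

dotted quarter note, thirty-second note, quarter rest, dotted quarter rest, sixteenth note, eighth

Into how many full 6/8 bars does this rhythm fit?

One bar of 6/8 = 24 thirty-second notes.
Convert each value to thirty-second notes: dotted quarter note = 12; thirty-second note = 1; quarter rest = 8; dotted quarter rest = 12; sixteenth note = 2; eighth = 4.
Adding: 12 + 1 + 8 + 12 + 2 + 4 = 39.
39 ÷ 24 = 1 complete bar with 15 left over.

1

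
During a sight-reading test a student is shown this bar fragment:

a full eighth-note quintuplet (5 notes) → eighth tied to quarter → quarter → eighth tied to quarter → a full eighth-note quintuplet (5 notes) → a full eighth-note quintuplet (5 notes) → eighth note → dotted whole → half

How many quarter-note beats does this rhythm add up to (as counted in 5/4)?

One quarter-note beat = 2 eighth notes.
Each duration in eighth notes: a full eighth-note quintuplet (5 notes) (five quintuplet eighths span one half) = 4; eighth tied to quarter (eighth + quarter) = 3; quarter = 2; eighth tied to quarter (eighth + quarter) = 3; a full eighth-note quintuplet (5 notes) (five quintuplet eighths span one half) = 4; a full eighth-note quintuplet (5 notes) (five quintuplet eighths span one half) = 4; eighth note = 1; dotted whole = 12; half = 4.
Sum: 4 + 3 + 2 + 3 + 4 + 4 + 1 + 12 + 4 = 37.
37 ÷ 2 = 18.5 beats.

18.5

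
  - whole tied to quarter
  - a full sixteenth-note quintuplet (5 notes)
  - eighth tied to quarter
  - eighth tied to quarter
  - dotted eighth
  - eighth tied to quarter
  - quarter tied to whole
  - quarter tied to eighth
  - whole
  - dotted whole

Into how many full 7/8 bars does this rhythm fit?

One bar of 7/8 = 14 sixteenth notes.
Express everything in sixteenth notes: whole tied to quarter (whole + quarter) = 20; a full sixteenth-note quintuplet (5 notes) (five quintuplet sixteenths span one quarter) = 4; eighth tied to quarter (eighth + quarter) = 6; eighth tied to quarter (eighth + quarter) = 6; dotted eighth = 3; eighth tied to quarter (eighth + quarter) = 6; quarter tied to whole (quarter + whole) = 20; quarter tied to eighth (quarter + eighth) = 6; whole = 16; dotted whole = 24.
Adding: 20 + 4 + 6 + 6 + 3 + 6 + 20 + 6 + 16 + 24 = 111.
111 ÷ 14 = 7 complete bars with 13 left over.

7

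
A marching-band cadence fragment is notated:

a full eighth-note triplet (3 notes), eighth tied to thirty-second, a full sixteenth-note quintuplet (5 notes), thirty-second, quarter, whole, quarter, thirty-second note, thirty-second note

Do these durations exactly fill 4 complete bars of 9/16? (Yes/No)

One bar of 9/16 = 18 thirty-second notes, so 4 bars = 72.
In thirty-second notes: a full eighth-note triplet (3 notes) (three triplet eighths span one quarter) = 8; eighth tied to thirty-second (eighth + thirty-second) = 5; a full sixteenth-note quintuplet (5 notes) (five quintuplet sixteenths span one quarter) = 8; thirty-second = 1; quarter = 8; whole = 32; quarter = 8; thirty-second note = 1; thirty-second note = 1.
Altogether 8 + 5 + 8 + 1 + 8 + 32 + 8 + 1 + 1 = 72.
72 equals 72, so the answer is Yes.

Yes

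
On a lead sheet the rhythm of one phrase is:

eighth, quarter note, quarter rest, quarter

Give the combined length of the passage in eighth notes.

Each duration in eighth notes: eighth = 1; quarter note = 2; quarter rest = 2; quarter = 2.
Total: 1 + 2 + 2 + 2 = 7 eighth notes.

7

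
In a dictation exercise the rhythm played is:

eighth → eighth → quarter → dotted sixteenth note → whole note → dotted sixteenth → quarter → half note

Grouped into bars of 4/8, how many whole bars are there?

4

One bar of 4/8 = 16 thirty-second notes.
In thirty-second notes: eighth = 4; eighth = 4; quarter = 8; dotted sixteenth note = 3; whole note = 32; dotted sixteenth = 3; quarter = 8; half note = 16.
Sum: 4 + 4 + 8 + 3 + 32 + 3 + 8 + 16 = 78.
78 ÷ 16 = 4 complete bars with 14 left over.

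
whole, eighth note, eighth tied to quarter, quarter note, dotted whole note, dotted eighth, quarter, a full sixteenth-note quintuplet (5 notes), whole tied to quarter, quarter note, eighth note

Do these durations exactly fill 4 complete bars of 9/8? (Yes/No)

One bar of 9/8 = 18 sixteenth notes, so 4 bars = 72.
Each duration in sixteenth notes: whole = 16; eighth note = 2; eighth tied to quarter (eighth + quarter) = 6; quarter note = 4; dotted whole note = 24; dotted eighth = 3; quarter = 4; a full sixteenth-note quintuplet (5 notes) (five quintuplet sixteenths span one quarter) = 4; whole tied to quarter (whole + quarter) = 20; quarter note = 4; eighth note = 2.
Adding: 16 + 2 + 6 + 4 + 24 + 3 + 4 + 4 + 20 + 4 + 2 = 89.
89 exceeds 72, so the answer is No.

No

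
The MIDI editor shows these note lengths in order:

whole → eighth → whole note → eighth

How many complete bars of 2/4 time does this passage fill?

One bar of 2/4 = 4 eighth notes.
Each duration in eighth notes: whole = 8; eighth = 1; whole note = 8; eighth = 1.
Altogether 8 + 1 + 8 + 1 = 18.
18 ÷ 4 = 4 complete bars with 2 left over.

4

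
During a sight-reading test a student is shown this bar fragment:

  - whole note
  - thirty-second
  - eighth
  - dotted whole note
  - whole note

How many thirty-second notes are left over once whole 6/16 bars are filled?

One bar of 6/16 = 12 thirty-second notes.
Convert each value to thirty-second notes: whole note = 32; thirty-second = 1; eighth = 4; dotted whole note = 48; whole note = 32.
Total: 32 + 1 + 4 + 48 + 32 = 117.
117 ÷ 12 = 9 complete bars with 9 thirty-second notes remaining.

9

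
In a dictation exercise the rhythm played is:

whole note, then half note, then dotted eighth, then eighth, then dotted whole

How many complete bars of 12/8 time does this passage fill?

2

One bar of 12/8 = 24 sixteenth notes.
Convert each value to sixteenth notes: whole note = 16; half note = 8; dotted eighth = 3; eighth = 2; dotted whole = 24.
Total: 16 + 8 + 3 + 2 + 24 = 53.
53 ÷ 24 = 2 complete bars with 5 left over.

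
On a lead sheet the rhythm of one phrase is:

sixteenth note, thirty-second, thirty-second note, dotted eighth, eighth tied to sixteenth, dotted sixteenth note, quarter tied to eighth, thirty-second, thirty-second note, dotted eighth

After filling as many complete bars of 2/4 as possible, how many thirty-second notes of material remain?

7

One bar of 2/4 = 16 thirty-second notes.
Convert each value to thirty-second notes: sixteenth note = 2; thirty-second = 1; thirty-second note = 1; dotted eighth = 6; eighth tied to sixteenth (eighth + sixteenth) = 6; dotted sixteenth note = 3; quarter tied to eighth (quarter + eighth) = 12; thirty-second = 1; thirty-second note = 1; dotted eighth = 6.
Total: 2 + 1 + 1 + 6 + 6 + 3 + 12 + 1 + 1 + 6 = 39.
39 ÷ 16 = 2 complete bars with 7 thirty-second notes remaining.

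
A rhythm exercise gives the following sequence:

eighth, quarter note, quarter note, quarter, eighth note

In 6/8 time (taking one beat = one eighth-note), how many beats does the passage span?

8

One eighth-note beat = 2 sixteenth notes.
Convert each value to sixteenth notes: eighth = 2; quarter note = 4; quarter note = 4; quarter = 4; eighth note = 2.
Total: 2 + 4 + 4 + 4 + 2 = 16.
16 ÷ 2 = 8 beats.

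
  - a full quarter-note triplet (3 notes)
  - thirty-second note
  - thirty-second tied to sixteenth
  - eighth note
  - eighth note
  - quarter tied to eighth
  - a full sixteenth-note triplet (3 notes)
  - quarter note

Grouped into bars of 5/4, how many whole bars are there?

1

One bar of 5/4 = 40 thirty-second notes.
Working in thirty-second notes: a full quarter-note triplet (3 notes) (three triplet quarters span one half) = 16; thirty-second note = 1; thirty-second tied to sixteenth (thirty-second + sixteenth) = 3; eighth note = 4; eighth note = 4; quarter tied to eighth (quarter + eighth) = 12; a full sixteenth-note triplet (3 notes) (three triplet sixteenths span one eighth) = 4; quarter note = 8.
Altogether 16 + 1 + 3 + 4 + 4 + 12 + 4 + 8 = 52.
52 ÷ 40 = 1 complete bar with 12 left over.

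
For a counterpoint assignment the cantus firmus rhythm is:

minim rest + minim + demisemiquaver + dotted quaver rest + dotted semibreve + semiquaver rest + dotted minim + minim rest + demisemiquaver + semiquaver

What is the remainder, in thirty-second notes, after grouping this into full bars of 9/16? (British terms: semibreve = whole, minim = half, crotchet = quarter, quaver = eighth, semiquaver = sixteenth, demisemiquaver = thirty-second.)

6

One bar of 9/16 = 18 thirty-second notes.
Convert each value to thirty-second notes: minim rest = 16; minim = 16; demisemiquaver = 1; dotted quaver rest = 6; dotted semibreve = 48; semiquaver rest = 2; dotted minim = 24; minim rest = 16; demisemiquaver = 1; semiquaver = 2.
Total: 16 + 16 + 1 + 6 + 48 + 2 + 24 + 16 + 1 + 2 = 132.
132 ÷ 18 = 7 complete bars with 6 thirty-second notes remaining.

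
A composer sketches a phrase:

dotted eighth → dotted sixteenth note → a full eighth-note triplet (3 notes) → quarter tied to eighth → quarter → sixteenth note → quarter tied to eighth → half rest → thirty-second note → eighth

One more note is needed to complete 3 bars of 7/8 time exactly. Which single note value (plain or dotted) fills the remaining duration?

dotted quarter note

3 bars of 7/8 = 84 thirty-second notes.
Each duration in thirty-second notes: dotted eighth = 6; dotted sixteenth note = 3; a full eighth-note triplet (3 notes) (three triplet eighths span one quarter) = 8; quarter tied to eighth (quarter + eighth) = 12; quarter = 8; sixteenth note = 2; quarter tied to eighth (quarter + eighth) = 12; half rest = 16; thirty-second note = 1; eighth = 4.
Total: 6 + 3 + 8 + 12 + 8 + 2 + 12 + 16 + 1 + 4 = 72.
Remaining: 84 − 72 = 12 thirty-second notes, which is a dotted quarter note.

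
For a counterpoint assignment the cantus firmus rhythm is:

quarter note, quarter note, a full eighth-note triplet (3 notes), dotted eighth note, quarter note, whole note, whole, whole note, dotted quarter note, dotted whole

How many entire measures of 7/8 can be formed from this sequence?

6

One bar of 7/8 = 14 sixteenth notes.
Convert each value to sixteenth notes: quarter note = 4; quarter note = 4; a full eighth-note triplet (3 notes) (three triplet eighths span one quarter) = 4; dotted eighth note = 3; quarter note = 4; whole note = 16; whole = 16; whole note = 16; dotted quarter note = 6; dotted whole = 24.
Total: 4 + 4 + 4 + 3 + 4 + 16 + 16 + 16 + 6 + 24 = 97.
97 ÷ 14 = 6 complete bars with 13 left over.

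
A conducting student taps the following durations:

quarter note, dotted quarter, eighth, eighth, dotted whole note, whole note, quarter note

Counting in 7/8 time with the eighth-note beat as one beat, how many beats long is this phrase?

One eighth-note beat = 2 sixteenth notes.
Working in sixteenth notes: quarter note = 4; dotted quarter = 6; eighth = 2; eighth = 2; dotted whole note = 24; whole note = 16; quarter note = 4.
Sum: 4 + 6 + 2 + 2 + 24 + 16 + 4 = 58.
58 ÷ 2 = 29 beats.

29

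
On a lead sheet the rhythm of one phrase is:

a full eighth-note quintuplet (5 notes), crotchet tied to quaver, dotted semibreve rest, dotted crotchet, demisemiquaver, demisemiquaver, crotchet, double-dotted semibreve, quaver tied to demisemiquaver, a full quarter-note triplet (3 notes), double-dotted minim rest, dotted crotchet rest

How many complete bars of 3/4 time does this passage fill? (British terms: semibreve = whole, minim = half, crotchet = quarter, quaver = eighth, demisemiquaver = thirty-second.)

8

One bar of 3/4 = 24 thirty-second notes.
Each duration in thirty-second notes: a full eighth-note quintuplet (5 notes) (five quintuplet eighths span one half) = 16; crotchet tied to quaver (crotchet + quaver) = 12; dotted semibreve rest = 48; dotted crotchet = 12; demisemiquaver = 1; demisemiquaver = 1; crotchet = 8; double-dotted semibreve = 56; quaver tied to demisemiquaver (quaver + demisemiquaver) = 5; a full quarter-note triplet (3 notes) (three triplet quarters span one half) = 16; double-dotted minim rest = 28; dotted crotchet rest = 12.
Adding: 16 + 12 + 48 + 12 + 1 + 1 + 8 + 56 + 5 + 16 + 28 + 12 = 215.
215 ÷ 24 = 8 complete bars with 23 left over.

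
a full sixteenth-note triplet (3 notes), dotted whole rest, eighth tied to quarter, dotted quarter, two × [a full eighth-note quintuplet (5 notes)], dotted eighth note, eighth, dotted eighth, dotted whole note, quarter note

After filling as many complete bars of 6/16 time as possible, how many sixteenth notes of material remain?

One bar of 6/16 = 6 sixteenth notes.
Each duration in sixteenth notes: a full sixteenth-note triplet (3 notes) (three triplet sixteenths span one eighth) = 2; dotted whole rest = 24; eighth tied to quarter (eighth + quarter) = 6; dotted quarter = 6; a full eighth-note quintuplet (5 notes) (five quintuplet eighths span one half) = 8; a full eighth-note quintuplet (5 notes) (five quintuplet eighths span one half) = 8; dotted eighth note = 3; eighth = 2; dotted eighth = 3; dotted whole note = 24; quarter note = 4.
Adding: 2 + 24 + 6 + 6 + 8 + 8 + 3 + 2 + 3 + 24 + 4 = 90.
90 ÷ 6 = 15 complete bars with 0 sixteenth notes remaining.

0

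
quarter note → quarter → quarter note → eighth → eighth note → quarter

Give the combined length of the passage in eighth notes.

10

Working in eighth notes: quarter note = 2; quarter = 2; quarter note = 2; eighth = 1; eighth note = 1; quarter = 2.
Sum: 2 + 2 + 2 + 1 + 1 + 2 = 10 eighth notes.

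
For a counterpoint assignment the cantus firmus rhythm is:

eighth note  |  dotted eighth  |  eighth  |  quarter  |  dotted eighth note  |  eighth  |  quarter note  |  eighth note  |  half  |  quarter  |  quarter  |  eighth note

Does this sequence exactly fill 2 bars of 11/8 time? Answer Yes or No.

One bar of 11/8 = 22 sixteenth notes, so 2 bars = 44.
Each duration in sixteenth notes: eighth note = 2; dotted eighth = 3; eighth = 2; quarter = 4; dotted eighth note = 3; eighth = 2; quarter note = 4; eighth note = 2; half = 8; quarter = 4; quarter = 4; eighth note = 2.
Altogether 2 + 3 + 2 + 4 + 3 + 2 + 4 + 2 + 8 + 4 + 4 + 2 = 40.
40 falls short of 44, so the answer is No.

No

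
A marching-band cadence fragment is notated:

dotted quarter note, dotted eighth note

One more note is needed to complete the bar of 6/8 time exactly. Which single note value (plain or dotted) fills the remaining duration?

The bar of 6/8 = 12 sixteenth notes.
In sixteenth notes: dotted quarter note = 6; dotted eighth note = 3.
Adding: 6 + 3 = 9.
Remaining: 12 − 9 = 3 sixteenth notes, which is a dotted eighth note.

dotted eighth note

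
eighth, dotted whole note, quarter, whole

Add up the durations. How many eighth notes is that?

Express everything in eighth notes: eighth = 1; dotted whole note = 12; quarter = 2; whole = 8.
Sum: 1 + 12 + 2 + 8 = 23 eighth notes.

23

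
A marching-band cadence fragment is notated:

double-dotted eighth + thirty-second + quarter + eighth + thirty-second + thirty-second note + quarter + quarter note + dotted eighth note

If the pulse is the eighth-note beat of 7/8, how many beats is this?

11

One eighth-note beat = 4 thirty-second notes.
Working in thirty-second notes: double-dotted eighth = 7; thirty-second = 1; quarter = 8; eighth = 4; thirty-second = 1; thirty-second note = 1; quarter = 8; quarter note = 8; dotted eighth note = 6.
Adding: 7 + 1 + 8 + 4 + 1 + 1 + 8 + 8 + 6 = 44.
44 ÷ 4 = 11 beats.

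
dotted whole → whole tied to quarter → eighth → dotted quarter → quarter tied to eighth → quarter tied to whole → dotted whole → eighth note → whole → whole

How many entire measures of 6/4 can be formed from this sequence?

One bar of 6/4 = 12 eighth notes.
Express everything in eighth notes: dotted whole = 12; whole tied to quarter (whole + quarter) = 10; eighth = 1; dotted quarter = 3; quarter tied to eighth (quarter + eighth) = 3; quarter tied to whole (quarter + whole) = 10; dotted whole = 12; eighth note = 1; whole = 8; whole = 8.
Altogether 12 + 10 + 1 + 3 + 3 + 10 + 12 + 1 + 8 + 8 = 68.
68 ÷ 12 = 5 complete bars with 8 left over.

5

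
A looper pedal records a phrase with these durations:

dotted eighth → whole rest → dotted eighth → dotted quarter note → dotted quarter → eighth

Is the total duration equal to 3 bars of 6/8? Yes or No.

One bar of 6/8 = 12 sixteenth notes, so 3 bars = 36.
Each duration in sixteenth notes: dotted eighth = 3; whole rest = 16; dotted eighth = 3; dotted quarter note = 6; dotted quarter = 6; eighth = 2.
Adding: 3 + 16 + 3 + 6 + 6 + 2 = 36.
36 equals 36, so the answer is Yes.

Yes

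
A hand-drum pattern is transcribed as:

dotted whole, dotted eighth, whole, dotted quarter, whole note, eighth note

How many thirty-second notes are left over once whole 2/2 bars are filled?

6

One bar of 2/2 = 16 sixteenth notes.
Working in sixteenth notes: dotted whole = 24; dotted eighth = 3; whole = 16; dotted quarter = 6; whole note = 16; eighth note = 2.
Total: 24 + 3 + 16 + 6 + 16 + 2 = 67.
67 ÷ 16 = 4 complete bars with 3 sixteenth notes remaining = 6 thirty-second notes.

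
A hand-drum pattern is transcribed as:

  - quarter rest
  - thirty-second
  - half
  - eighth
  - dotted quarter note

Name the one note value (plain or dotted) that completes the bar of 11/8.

The bar of 11/8 = 44 thirty-second notes.
In thirty-second notes: quarter rest = 8; thirty-second = 1; half = 16; eighth = 4; dotted quarter note = 12.
Sum: 8 + 1 + 16 + 4 + 12 = 41.
Remaining: 44 − 41 = 3 thirty-second notes, which is a dotted sixteenth note.

dotted sixteenth note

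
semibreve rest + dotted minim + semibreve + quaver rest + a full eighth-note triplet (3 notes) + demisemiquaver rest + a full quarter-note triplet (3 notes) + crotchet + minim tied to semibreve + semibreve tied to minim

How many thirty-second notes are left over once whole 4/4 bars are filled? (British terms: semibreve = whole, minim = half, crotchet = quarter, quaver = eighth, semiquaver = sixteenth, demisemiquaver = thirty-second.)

One bar of 4/4 = 32 thirty-second notes.
Convert each value to thirty-second notes: semibreve rest = 32; dotted minim = 24; semibreve = 32; quaver rest = 4; a full eighth-note triplet (3 notes) (three triplet eighths span one quarter) = 8; demisemiquaver rest = 1; a full quarter-note triplet (3 notes) (three triplet quarters span one half) = 16; crotchet = 8; minim tied to semibreve (minim + semibreve) = 48; semibreve tied to minim (semibreve + minim) = 48.
Sum: 32 + 24 + 32 + 4 + 8 + 1 + 16 + 8 + 48 + 48 = 221.
221 ÷ 32 = 6 complete bars with 29 thirty-second notes remaining.

29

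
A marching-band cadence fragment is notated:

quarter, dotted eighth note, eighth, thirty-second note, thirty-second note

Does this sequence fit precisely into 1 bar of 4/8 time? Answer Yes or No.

No

One bar of 4/8 = 16 thirty-second notes.
Convert each value to thirty-second notes: quarter = 8; dotted eighth note = 6; eighth = 4; thirty-second note = 1; thirty-second note = 1.
Altogether 8 + 6 + 4 + 1 + 1 = 20.
20 exceeds 16, so the answer is No.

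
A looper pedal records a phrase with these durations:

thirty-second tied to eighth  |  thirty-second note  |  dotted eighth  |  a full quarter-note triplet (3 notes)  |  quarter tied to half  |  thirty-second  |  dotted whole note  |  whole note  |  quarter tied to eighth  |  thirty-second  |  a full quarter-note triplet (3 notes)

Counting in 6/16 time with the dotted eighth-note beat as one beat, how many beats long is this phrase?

One dotted eighth-note beat = 6 thirty-second notes.
In thirty-second notes: thirty-second tied to eighth (thirty-second + eighth) = 5; thirty-second note = 1; dotted eighth = 6; a full quarter-note triplet (3 notes) (three triplet quarters span one half) = 16; quarter tied to half (quarter + half) = 24; thirty-second = 1; dotted whole note = 48; whole note = 32; quarter tied to eighth (quarter + eighth) = 12; thirty-second = 1; a full quarter-note triplet (3 notes) (three triplet quarters span one half) = 16.
Total: 5 + 1 + 6 + 16 + 24 + 1 + 48 + 32 + 12 + 1 + 16 = 162.
162 ÷ 6 = 27 beats.

27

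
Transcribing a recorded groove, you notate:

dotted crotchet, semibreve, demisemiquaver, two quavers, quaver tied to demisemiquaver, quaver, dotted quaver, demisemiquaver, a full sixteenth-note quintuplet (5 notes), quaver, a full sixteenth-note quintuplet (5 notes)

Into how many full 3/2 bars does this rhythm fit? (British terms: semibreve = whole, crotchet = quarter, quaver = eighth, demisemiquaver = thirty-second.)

1

One bar of 3/2 = 48 thirty-second notes.
In thirty-second notes: dotted crotchet = 12; semibreve = 32; demisemiquaver = 1; quaver = 4; quaver = 4; quaver tied to demisemiquaver (quaver + demisemiquaver) = 5; quaver = 4; dotted quaver = 6; demisemiquaver = 1; a full sixteenth-note quintuplet (5 notes) (five quintuplet sixteenths span one quarter) = 8; quaver = 4; a full sixteenth-note quintuplet (5 notes) (five quintuplet sixteenths span one quarter) = 8.
Altogether 12 + 32 + 1 + 4 + 4 + 5 + 4 + 6 + 1 + 8 + 4 + 8 = 89.
89 ÷ 48 = 1 complete bar with 41 left over.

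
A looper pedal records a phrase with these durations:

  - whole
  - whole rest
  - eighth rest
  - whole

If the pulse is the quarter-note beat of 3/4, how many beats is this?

One quarter-note beat = 2 eighth notes.
Convert each value to eighth notes: whole = 8; whole rest = 8; eighth rest = 1; whole = 8.
Sum: 8 + 8 + 1 + 8 = 25.
25 ÷ 2 = 12.5 beats.

12.5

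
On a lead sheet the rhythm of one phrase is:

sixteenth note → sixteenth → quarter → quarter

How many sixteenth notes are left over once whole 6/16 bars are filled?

One bar of 6/16 = 6 sixteenth notes.
Each duration in sixteenth notes: sixteenth note = 1; sixteenth = 1; quarter = 4; quarter = 4.
Total: 1 + 1 + 4 + 4 = 10.
10 ÷ 6 = 1 complete bar with 4 sixteenth notes remaining.

4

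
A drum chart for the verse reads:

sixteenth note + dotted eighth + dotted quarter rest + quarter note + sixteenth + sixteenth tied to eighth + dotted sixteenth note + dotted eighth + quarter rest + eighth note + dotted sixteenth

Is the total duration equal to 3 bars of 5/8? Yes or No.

One bar of 5/8 = 20 thirty-second notes, so 3 bars = 60.
Working in thirty-second notes: sixteenth note = 2; dotted eighth = 6; dotted quarter rest = 12; quarter note = 8; sixteenth = 2; sixteenth tied to eighth (sixteenth + eighth) = 6; dotted sixteenth note = 3; dotted eighth = 6; quarter rest = 8; eighth note = 4; dotted sixteenth = 3.
Altogether 2 + 6 + 12 + 8 + 2 + 6 + 3 + 6 + 8 + 4 + 3 = 60.
60 equals 60, so the answer is Yes.

Yes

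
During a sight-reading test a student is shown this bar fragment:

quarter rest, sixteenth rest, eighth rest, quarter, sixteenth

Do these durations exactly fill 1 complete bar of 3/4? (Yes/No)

One bar of 3/4 = 12 sixteenth notes.
In sixteenth notes: quarter rest = 4; sixteenth rest = 1; eighth rest = 2; quarter = 4; sixteenth = 1.
Total: 4 + 1 + 2 + 4 + 1 = 12.
12 equals 12, so the answer is Yes.

Yes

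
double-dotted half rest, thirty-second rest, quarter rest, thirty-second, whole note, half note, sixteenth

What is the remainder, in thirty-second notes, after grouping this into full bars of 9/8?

16

One bar of 9/8 = 36 thirty-second notes.
Each duration in thirty-second notes: double-dotted half rest = 28; thirty-second rest = 1; quarter rest = 8; thirty-second = 1; whole note = 32; half note = 16; sixteenth = 2.
Sum: 28 + 1 + 8 + 1 + 32 + 16 + 2 = 88.
88 ÷ 36 = 2 complete bars with 16 thirty-second notes remaining.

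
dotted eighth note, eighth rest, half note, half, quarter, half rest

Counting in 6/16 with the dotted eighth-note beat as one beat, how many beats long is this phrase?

11

One dotted eighth-note beat = 3 sixteenth notes.
Each duration in sixteenth notes: dotted eighth note = 3; eighth rest = 2; half note = 8; half = 8; quarter = 4; half rest = 8.
Altogether 3 + 2 + 8 + 8 + 4 + 8 = 33.
33 ÷ 3 = 11 beats.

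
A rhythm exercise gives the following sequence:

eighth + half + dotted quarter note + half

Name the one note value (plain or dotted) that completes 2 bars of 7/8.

quarter note

2 bars of 7/8 = 14 eighth notes.
Express everything in eighth notes: eighth = 1; half = 4; dotted quarter note = 3; half = 4.
Altogether 1 + 4 + 3 + 4 = 12.
Remaining: 14 − 12 = 2 eighth notes, which is a quarter note.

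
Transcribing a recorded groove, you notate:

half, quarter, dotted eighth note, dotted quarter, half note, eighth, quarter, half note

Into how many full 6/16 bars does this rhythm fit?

One bar of 6/16 = 6 sixteenth notes.
In sixteenth notes: half = 8; quarter = 4; dotted eighth note = 3; dotted quarter = 6; half note = 8; eighth = 2; quarter = 4; half note = 8.
Sum: 8 + 4 + 3 + 6 + 8 + 2 + 4 + 8 = 43.
43 ÷ 6 = 7 complete bars with 1 left over.

7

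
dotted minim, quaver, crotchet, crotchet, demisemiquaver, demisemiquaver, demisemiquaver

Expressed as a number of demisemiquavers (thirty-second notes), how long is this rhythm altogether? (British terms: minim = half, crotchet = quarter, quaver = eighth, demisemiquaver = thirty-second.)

47

Each duration in thirty-second notes: dotted minim = 24; quaver = 4; crotchet = 8; crotchet = 8; demisemiquaver = 1; demisemiquaver = 1; demisemiquaver = 1.
Sum: 24 + 4 + 8 + 8 + 1 + 1 + 1 = 47 thirty-second notes.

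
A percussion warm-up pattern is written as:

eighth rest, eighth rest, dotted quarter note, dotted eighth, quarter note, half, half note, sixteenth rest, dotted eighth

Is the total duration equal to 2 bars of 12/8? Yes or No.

No

One bar of 12/8 = 24 sixteenth notes, so 2 bars = 48.
Each duration in sixteenth notes: eighth rest = 2; eighth rest = 2; dotted quarter note = 6; dotted eighth = 3; quarter note = 4; half = 8; half note = 8; sixteenth rest = 1; dotted eighth = 3.
Altogether 2 + 2 + 6 + 3 + 4 + 8 + 8 + 1 + 3 = 37.
37 falls short of 48, so the answer is No.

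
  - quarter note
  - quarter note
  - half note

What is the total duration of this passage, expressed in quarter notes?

4

Convert each value to quarter notes: quarter note = 1; quarter note = 1; half note = 2.
Altogether 1 + 1 + 2 = 4 quarter notes.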